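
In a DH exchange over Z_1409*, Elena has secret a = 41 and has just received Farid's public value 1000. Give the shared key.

Shared key K = 1000^41 mod 1409.
1000^1 ≡ 1000 (mod 1409)
1000^2 = (1000^1)^2 ≡ 1000^2 = 1000000 ≡ 1019 (mod 1409)
1000^4 = (1000^2)^2 ≡ 1019^2 = 1038361 ≡ 1337 (mod 1409)
1000^8 = (1000^4)^2 ≡ 1337^2 = 1787569 ≡ 957 (mod 1409)
1000^16 = (1000^8)^2 ≡ 957^2 = 915849 ≡ 1408 (mod 1409)
1000^32 = (1000^16)^2 ≡ 1408^2 = 1982464 ≡ 1 (mod 1409)
1000^41 = 1000^32 · 1000^8 · 1000^1 ≡ 1 · 957 · 1000 ≡ 289 (mod 1409).

289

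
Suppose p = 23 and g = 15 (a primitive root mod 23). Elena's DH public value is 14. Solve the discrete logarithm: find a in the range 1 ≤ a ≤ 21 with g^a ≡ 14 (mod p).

9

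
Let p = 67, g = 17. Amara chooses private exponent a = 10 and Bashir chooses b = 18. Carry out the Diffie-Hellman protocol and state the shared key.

Amara sends A = g^a mod p = 17^10 mod 67.
17^1 ≡ 17 (mod 67)
17^2 = (17^1)^2 ≡ 17^2 = 289 ≡ 21 (mod 67)
17^4 = (17^2)^2 ≡ 21^2 = 441 ≡ 39 (mod 67)
17^8 = (17^4)^2 ≡ 39^2 = 1521 ≡ 47 (mod 67)
17^10 = 17^8 · 17^2 ≡ 47 · 21 ≡ 49 (mod 67).
So A = 49. Bashir then computes K = A^b mod p = 49^18 mod 67.
49^1 ≡ 49 (mod 67)
49^2 = (49^1)^2 ≡ 49^2 = 2401 ≡ 56 (mod 67)
49^4 = (49^2)^2 ≡ 56^2 = 3136 ≡ 54 (mod 67)
49^8 = (49^4)^2 ≡ 54^2 = 2916 ≡ 35 (mod 67)
49^16 = (49^8)^2 ≡ 35^2 = 1225 ≡ 19 (mod 67)
49^18 = 49^16 · 49^2 ≡ 19 · 56 ≡ 59 (mod 67).

59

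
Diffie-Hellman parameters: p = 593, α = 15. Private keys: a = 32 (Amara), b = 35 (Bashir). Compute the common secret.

148

Amara sends A = α^a mod p = 15^32 mod 593.
15^1 ≡ 15 (mod 593)
15^2 = (15^1)^2 ≡ 15^2 = 225 ≡ 225 (mod 593)
15^4 = (15^2)^2 ≡ 225^2 = 50625 ≡ 220 (mod 593)
15^8 = (15^4)^2 ≡ 220^2 = 48400 ≡ 367 (mod 593)
15^16 = (15^8)^2 ≡ 367^2 = 134689 ≡ 78 (mod 593)
15^32 = (15^16)^2 ≡ 78^2 = 6084 ≡ 154 (mod 593)
So A = 154. Bashir then computes K = A^b mod p = 154^35 mod 593.
154^1 ≡ 154 (mod 593)
154^2 = (154^1)^2 ≡ 154^2 = 23716 ≡ 589 (mod 593)
154^4 = (154^2)^2 ≡ 589^2 = 346921 ≡ 16 (mod 593)
154^8 = (154^4)^2 ≡ 16^2 = 256 ≡ 256 (mod 593)
154^16 = (154^8)^2 ≡ 256^2 = 65536 ≡ 306 (mod 593)
154^32 = (154^16)^2 ≡ 306^2 = 93636 ≡ 535 (mod 593)
154^35 = 154^32 · 154^2 · 154^1 ≡ 535 · 589 · 154 ≡ 148 (mod 593).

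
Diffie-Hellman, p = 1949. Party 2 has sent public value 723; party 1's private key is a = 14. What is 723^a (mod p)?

Shared key K = 723^14 mod 1949.
723^1 ≡ 723 (mod 1949)
723^2 = (723^1)^2 ≡ 723^2 = 522729 ≡ 397 (mod 1949)
723^4 = (723^2)^2 ≡ 397^2 = 157609 ≡ 1689 (mod 1949)
723^8 = (723^4)^2 ≡ 1689^2 = 2852721 ≡ 1334 (mod 1949)
723^14 = 723^8 · 723^4 · 723^2 ≡ 1334 · 1689 · 397 ≡ 1370 (mod 1949).

1370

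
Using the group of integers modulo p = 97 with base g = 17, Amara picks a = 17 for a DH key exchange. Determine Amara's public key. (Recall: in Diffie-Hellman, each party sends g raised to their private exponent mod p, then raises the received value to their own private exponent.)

Public value = 17^17 (mod 97).
17^1 ≡ 17 (mod 97)
17^2 = (17^1)^2 ≡ 17^2 = 289 ≡ 95 (mod 97)
17^4 = (17^2)^2 ≡ 95^2 = 9025 ≡ 4 (mod 97)
17^8 = (17^4)^2 ≡ 4^2 = 16 ≡ 16 (mod 97)
17^16 = (17^8)^2 ≡ 16^2 = 256 ≡ 62 (mod 97)
17^17 = 17^16 · 17^1 ≡ 62 · 17 ≡ 84 (mod 97).

84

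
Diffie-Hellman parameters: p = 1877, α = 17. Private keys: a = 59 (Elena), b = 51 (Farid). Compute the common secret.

720

Elena sends A = α^a mod p = 17^59 mod 1877.
17^1 ≡ 17 (mod 1877)
17^2 = (17^1)^2 ≡ 17^2 = 289 ≡ 289 (mod 1877)
17^4 = (17^2)^2 ≡ 289^2 = 83521 ≡ 933 (mod 1877)
17^8 = (17^4)^2 ≡ 933^2 = 870489 ≡ 1438 (mod 1877)
17^16 = (17^8)^2 ≡ 1438^2 = 2067844 ≡ 1267 (mod 1877)
17^32 = (17^16)^2 ≡ 1267^2 = 1605289 ≡ 454 (mod 1877)
17^59 = 17^32 · 17^16 · 17^8 · 17^2 · 17^1 ≡ 454 · 1267 · 1438 · 289 · 17 ≡ 1670 (mod 1877).
So A = 1670. Farid then computes K = A^b mod p = 1670^51 mod 1877.
1670^1 ≡ 1670 (mod 1877)
1670^2 = (1670^1)^2 ≡ 1670^2 = 2788900 ≡ 1555 (mod 1877)
1670^4 = (1670^2)^2 ≡ 1555^2 = 2418025 ≡ 449 (mod 1877)
1670^8 = (1670^4)^2 ≡ 449^2 = 201601 ≡ 762 (mod 1877)
1670^16 = (1670^8)^2 ≡ 762^2 = 580644 ≡ 651 (mod 1877)
1670^32 = (1670^16)^2 ≡ 651^2 = 423801 ≡ 1476 (mod 1877)
1670^51 = 1670^32 · 1670^16 · 1670^2 · 1670^1 ≡ 1476 · 651 · 1555 · 1670 ≡ 720 (mod 1877).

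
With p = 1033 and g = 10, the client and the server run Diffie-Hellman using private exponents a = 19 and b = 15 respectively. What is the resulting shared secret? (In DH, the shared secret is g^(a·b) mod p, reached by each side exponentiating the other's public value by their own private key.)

510

The client sends A = g^a mod p = 10^19 mod 1033.
10^1 ≡ 10 (mod 1033)
10^2 = (10^1)^2 ≡ 10^2 = 100 ≡ 100 (mod 1033)
10^4 = (10^2)^2 ≡ 100^2 = 10000 ≡ 703 (mod 1033)
10^8 = (10^4)^2 ≡ 703^2 = 494209 ≡ 435 (mod 1033)
10^16 = (10^8)^2 ≡ 435^2 = 189225 ≡ 186 (mod 1033)
10^19 = 10^16 · 10^2 · 10^1 ≡ 186 · 100 · 10 ≡ 60 (mod 1033).
So A = 60. The server then computes K = A^b mod p = 60^15 mod 1033.
60^1 ≡ 60 (mod 1033)
60^2 = (60^1)^2 ≡ 60^2 = 3600 ≡ 501 (mod 1033)
60^4 = (60^2)^2 ≡ 501^2 = 251001 ≡ 1015 (mod 1033)
60^8 = (60^4)^2 ≡ 1015^2 = 1030225 ≡ 324 (mod 1033)
60^15 = 60^8 · 60^4 · 60^2 · 60^1 ≡ 324 · 1015 · 501 · 60 ≡ 510 (mod 1033).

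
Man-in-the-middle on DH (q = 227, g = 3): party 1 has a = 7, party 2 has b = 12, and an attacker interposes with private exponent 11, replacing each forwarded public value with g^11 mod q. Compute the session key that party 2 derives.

129

Party 2 receives an attacker's public value M = 3^11 mod 227 instead of the honest one.
3^1 ≡ 3 (mod 227)
3^2 = (3^1)^2 ≡ 3^2 = 9 ≡ 9 (mod 227)
3^4 = (3^2)^2 ≡ 9^2 = 81 ≡ 81 (mod 227)
3^8 = (3^4)^2 ≡ 81^2 = 6561 ≡ 205 (mod 227)
3^11 = 3^8 · 3^2 · 3^1 ≡ 205 · 9 · 3 ≡ 87 (mod 227).
So M = 87. Party 2 computes K = M^12 mod 227.
87^1 ≡ 87 (mod 227)
87^2 = (87^1)^2 ≡ 87^2 = 7569 ≡ 78 (mod 227)
87^4 = (87^2)^2 ≡ 78^2 = 6084 ≡ 182 (mod 227)
87^8 = (87^4)^2 ≡ 182^2 = 33124 ≡ 209 (mod 227)
87^12 = 87^8 · 87^4 ≡ 209 · 182 ≡ 129 (mod 227).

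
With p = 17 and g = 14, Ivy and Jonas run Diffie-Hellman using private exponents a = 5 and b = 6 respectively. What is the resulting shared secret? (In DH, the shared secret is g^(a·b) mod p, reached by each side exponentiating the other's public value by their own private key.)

2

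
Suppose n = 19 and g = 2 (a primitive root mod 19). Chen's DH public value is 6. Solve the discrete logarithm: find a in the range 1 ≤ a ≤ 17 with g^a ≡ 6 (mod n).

14

Try successive powers of 2 modulo 19:
2^1 ≡ 2
2^2 ≡ 4
2^3 ≡ 8
2^4 ≡ 16
2^5 ≡ 13
2^6 ≡ 7
2^7 ≡ 14
2^8 ≡ 9
2^9 ≡ 18
2^10 ≡ 17
2^11 ≡ 15
2^12 ≡ 11
2^13 ≡ 3
2^14 ≡ 6
Found: a = 14.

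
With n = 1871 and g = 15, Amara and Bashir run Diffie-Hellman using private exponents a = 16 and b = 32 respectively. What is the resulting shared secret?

294

Bashir sends B = g^b mod n = 15^32 mod 1871.
15^1 ≡ 15 (mod 1871)
15^2 = (15^1)^2 ≡ 15^2 = 225 ≡ 225 (mod 1871)
15^4 = (15^2)^2 ≡ 225^2 = 50625 ≡ 108 (mod 1871)
15^8 = (15^4)^2 ≡ 108^2 = 11664 ≡ 438 (mod 1871)
15^16 = (15^8)^2 ≡ 438^2 = 191844 ≡ 1002 (mod 1871)
15^32 = (15^16)^2 ≡ 1002^2 = 1004004 ≡ 1148 (mod 1871)
So B = 1148. Amara then computes K = B^a mod n = 1148^16 mod 1871.
1148^1 ≡ 1148 (mod 1871)
1148^2 = (1148^1)^2 ≡ 1148^2 = 1317904 ≡ 720 (mod 1871)
1148^4 = (1148^2)^2 ≡ 720^2 = 518400 ≡ 133 (mod 1871)
1148^8 = (1148^4)^2 ≡ 133^2 = 17689 ≡ 850 (mod 1871)
1148^16 = (1148^8)^2 ≡ 850^2 = 722500 ≡ 294 (mod 1871)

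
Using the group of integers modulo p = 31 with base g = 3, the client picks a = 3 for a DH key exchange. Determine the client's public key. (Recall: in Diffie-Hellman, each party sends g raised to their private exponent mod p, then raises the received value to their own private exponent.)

27

Public value = 3^3 (mod 31).
3^1 ≡ 3 (mod 31)
3^2 = (3^1)^2 ≡ 3^2 = 9 ≡ 9 (mod 31)
3^3 = 3^2 · 3^1 ≡ 9 · 3 ≡ 27 (mod 31).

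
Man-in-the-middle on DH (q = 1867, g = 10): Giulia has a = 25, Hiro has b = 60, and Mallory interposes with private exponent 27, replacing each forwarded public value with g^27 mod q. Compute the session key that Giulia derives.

1644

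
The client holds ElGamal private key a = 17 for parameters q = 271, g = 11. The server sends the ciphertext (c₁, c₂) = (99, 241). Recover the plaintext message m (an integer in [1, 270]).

62

Shared mask s = c₁^a mod q = 99^17 mod 271.
99^1 ≡ 99 (mod 271)
99^2 = (99^1)^2 ≡ 99^2 = 9801 ≡ 45 (mod 271)
99^4 = (99^2)^2 ≡ 45^2 = 2025 ≡ 128 (mod 271)
99^8 = (99^4)^2 ≡ 128^2 = 16384 ≡ 124 (mod 271)
99^16 = (99^8)^2 ≡ 124^2 = 15376 ≡ 200 (mod 271)
99^17 = 99^16 · 99^1 ≡ 200 · 99 ≡ 17 (mod 271).
So s = 17; s⁻¹ ≡ 16 (mod 271).
m = c₂ · s⁻¹ mod 271 = 241 · 16 mod 271 = 62.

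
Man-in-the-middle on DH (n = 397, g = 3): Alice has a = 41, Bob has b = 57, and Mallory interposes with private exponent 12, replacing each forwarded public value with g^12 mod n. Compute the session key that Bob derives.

126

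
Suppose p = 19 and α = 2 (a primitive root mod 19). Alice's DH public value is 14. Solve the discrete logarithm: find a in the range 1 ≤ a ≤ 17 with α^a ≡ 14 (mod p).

7

Try successive powers of 2 modulo 19:
2^1 ≡ 2
2^2 ≡ 4
2^3 ≡ 8
2^4 ≡ 16
2^5 ≡ 13
2^6 ≡ 7
2^7 ≡ 14
Found: a = 7.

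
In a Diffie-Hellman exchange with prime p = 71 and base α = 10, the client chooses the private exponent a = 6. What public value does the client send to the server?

36

Public value = 10^6 (mod 71).
10^1 ≡ 10 (mod 71)
10^2 = (10^1)^2 ≡ 10^2 = 100 ≡ 29 (mod 71)
10^4 = (10^2)^2 ≡ 29^2 = 841 ≡ 60 (mod 71)
10^6 = 10^4 · 10^2 ≡ 60 · 29 ≡ 36 (mod 71).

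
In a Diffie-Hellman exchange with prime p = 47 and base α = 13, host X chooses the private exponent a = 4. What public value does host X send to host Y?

32

Public value = 13^4 (mod 47).
13^1 ≡ 13 (mod 47)
13^2 = (13^1)^2 ≡ 13^2 = 169 ≡ 28 (mod 47)
13^4 = (13^2)^2 ≡ 28^2 = 784 ≡ 32 (mod 47)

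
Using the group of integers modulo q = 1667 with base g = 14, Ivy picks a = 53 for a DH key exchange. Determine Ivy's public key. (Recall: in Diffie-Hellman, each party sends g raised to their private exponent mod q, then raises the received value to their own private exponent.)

1239

Public value = 14^53 (mod 1667).
14^1 ≡ 14 (mod 1667)
14^2 = (14^1)^2 ≡ 14^2 = 196 ≡ 196 (mod 1667)
14^4 = (14^2)^2 ≡ 196^2 = 38416 ≡ 75 (mod 1667)
14^8 = (14^4)^2 ≡ 75^2 = 5625 ≡ 624 (mod 1667)
14^16 = (14^8)^2 ≡ 624^2 = 389376 ≡ 965 (mod 1667)
14^32 = (14^16)^2 ≡ 965^2 = 931225 ≡ 1039 (mod 1667)
14^53 = 14^32 · 14^16 · 14^4 · 14^1 ≡ 1039 · 965 · 75 · 14 ≡ 1239 (mod 1667).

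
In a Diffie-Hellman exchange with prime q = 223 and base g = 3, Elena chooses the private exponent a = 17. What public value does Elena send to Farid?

194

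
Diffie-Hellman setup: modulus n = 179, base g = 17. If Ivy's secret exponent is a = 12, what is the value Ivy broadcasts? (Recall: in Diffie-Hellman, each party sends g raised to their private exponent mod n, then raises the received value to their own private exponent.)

146

Public value = 17^12 mod 179.
17^1 ≡ 17 (mod 179)
17^2 = (17^1)^2 ≡ 17^2 = 289 ≡ 110 (mod 179)
17^4 = (17^2)^2 ≡ 110^2 = 12100 ≡ 107 (mod 179)
17^8 = (17^4)^2 ≡ 107^2 = 11449 ≡ 172 (mod 179)
17^12 = 17^8 · 17^4 ≡ 172 · 107 ≡ 146 (mod 179).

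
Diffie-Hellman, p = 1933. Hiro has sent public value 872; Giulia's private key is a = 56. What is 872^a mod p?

1257

Shared key K = 872^56 mod 1933.
872^1 ≡ 872 (mod 1933)
872^2 = (872^1)^2 ≡ 872^2 = 760384 ≡ 715 (mod 1933)
872^4 = (872^2)^2 ≡ 715^2 = 511225 ≡ 913 (mod 1933)
872^8 = (872^4)^2 ≡ 913^2 = 833569 ≡ 446 (mod 1933)
872^16 = (872^8)^2 ≡ 446^2 = 198916 ≡ 1750 (mod 1933)
872^32 = (872^16)^2 ≡ 1750^2 = 3062500 ≡ 628 (mod 1933)
872^56 = 872^32 · 872^16 · 872^8 ≡ 628 · 1750 · 446 ≡ 1257 (mod 1933).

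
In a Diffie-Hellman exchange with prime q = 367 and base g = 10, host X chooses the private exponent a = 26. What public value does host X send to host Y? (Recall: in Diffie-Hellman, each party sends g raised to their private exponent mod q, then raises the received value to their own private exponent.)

259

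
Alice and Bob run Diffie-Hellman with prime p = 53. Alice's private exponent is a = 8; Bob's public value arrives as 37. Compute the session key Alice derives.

Shared key K = 37^8 mod 53.
37^1 ≡ 37 (mod 53)
37^2 = (37^1)^2 ≡ 37^2 = 1369 ≡ 44 (mod 53)
37^4 = (37^2)^2 ≡ 44^2 = 1936 ≡ 28 (mod 53)
37^8 = (37^4)^2 ≡ 28^2 = 784 ≡ 42 (mod 53)

42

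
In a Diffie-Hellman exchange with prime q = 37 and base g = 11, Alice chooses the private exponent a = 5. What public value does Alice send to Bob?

27

Public value = 11^5 (mod 37).
11^1 ≡ 11 (mod 37)
11^2 = (11^1)^2 ≡ 11^2 = 121 ≡ 10 (mod 37)
11^4 = (11^2)^2 ≡ 10^2 = 100 ≡ 26 (mod 37)
11^5 = 11^4 · 11^1 ≡ 26 · 11 ≡ 27 (mod 37).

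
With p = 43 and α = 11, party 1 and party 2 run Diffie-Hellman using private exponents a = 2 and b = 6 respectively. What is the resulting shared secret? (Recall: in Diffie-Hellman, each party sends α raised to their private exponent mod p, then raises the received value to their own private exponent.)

Party 1 sends A = α^a mod p = 11^2 mod 43.
11^1 ≡ 11 (mod 43)
11^2 = (11^1)^2 ≡ 11^2 = 121 ≡ 35 (mod 43)
So A = 35. Party 2 then computes K = A^b mod p = 35^6 mod 43.
35^1 ≡ 35 (mod 43)
35^2 = (35^1)^2 ≡ 35^2 = 1225 ≡ 21 (mod 43)
35^4 = (35^2)^2 ≡ 21^2 = 441 ≡ 11 (mod 43)
35^6 = 35^4 · 35^2 ≡ 11 · 21 ≡ 16 (mod 43).

16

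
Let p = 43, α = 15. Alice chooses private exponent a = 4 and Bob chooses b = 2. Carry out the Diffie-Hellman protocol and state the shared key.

24

Alice sends A = α^a mod p = 15^4 mod 43.
15^1 ≡ 15 (mod 43)
15^2 = (15^1)^2 ≡ 15^2 = 225 ≡ 10 (mod 43)
15^4 = (15^2)^2 ≡ 10^2 = 100 ≡ 14 (mod 43)
So A = 14. Bob then computes K = A^b mod p = 14^2 mod 43.
14^1 ≡ 14 (mod 43)
14^2 = (14^1)^2 ≡ 14^2 = 196 ≡ 24 (mod 43)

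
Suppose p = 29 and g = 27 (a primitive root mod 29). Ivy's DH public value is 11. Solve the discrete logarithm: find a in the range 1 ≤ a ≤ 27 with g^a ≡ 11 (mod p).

Try successive powers of 27 modulo 29:
27^1 ≡ 27
27^2 ≡ 4
27^3 ≡ 21
27^4 ≡ 16
27^5 ≡ 26
27^6 ≡ 6
27^7 ≡ 17
27^8 ≡ 24
27^9 ≡ 10
27^10 ≡ 9
27^11 ≡ 11
Found: a = 11.

11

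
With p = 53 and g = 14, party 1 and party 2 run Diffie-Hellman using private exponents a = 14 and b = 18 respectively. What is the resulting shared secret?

36

Party 1 sends A = g^a mod p = 14^14 mod 53.
14^1 ≡ 14 (mod 53)
14^2 = (14^1)^2 ≡ 14^2 = 196 ≡ 37 (mod 53)
14^4 = (14^2)^2 ≡ 37^2 = 1369 ≡ 44 (mod 53)
14^8 = (14^4)^2 ≡ 44^2 = 1936 ≡ 28 (mod 53)
14^14 = 14^8 · 14^4 · 14^2 ≡ 28 · 44 · 37 ≡ 4 (mod 53).
So A = 4. Party 2 then computes K = A^b mod p = 4^18 mod 53.
4^1 ≡ 4 (mod 53)
4^2 = (4^1)^2 ≡ 4^2 = 16 ≡ 16 (mod 53)
4^4 = (4^2)^2 ≡ 16^2 = 256 ≡ 44 (mod 53)
4^8 = (4^4)^2 ≡ 44^2 = 1936 ≡ 28 (mod 53)
4^16 = (4^8)^2 ≡ 28^2 = 784 ≡ 42 (mod 53)
4^18 = 4^16 · 4^2 ≡ 42 · 16 ≡ 36 (mod 53).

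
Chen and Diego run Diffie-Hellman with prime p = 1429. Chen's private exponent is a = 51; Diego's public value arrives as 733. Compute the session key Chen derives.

1362

Shared key K = 733^51 mod 1429.
733^1 ≡ 733 (mod 1429)
733^2 = (733^1)^2 ≡ 733^2 = 537289 ≡ 1414 (mod 1429)
733^4 = (733^2)^2 ≡ 1414^2 = 1999396 ≡ 225 (mod 1429)
733^8 = (733^4)^2 ≡ 225^2 = 50625 ≡ 610 (mod 1429)
733^16 = (733^8)^2 ≡ 610^2 = 372100 ≡ 560 (mod 1429)
733^32 = (733^16)^2 ≡ 560^2 = 313600 ≡ 649 (mod 1429)
733^51 = 733^32 · 733^16 · 733^2 · 733^1 ≡ 649 · 560 · 1414 · 733 ≡ 1362 (mod 1429).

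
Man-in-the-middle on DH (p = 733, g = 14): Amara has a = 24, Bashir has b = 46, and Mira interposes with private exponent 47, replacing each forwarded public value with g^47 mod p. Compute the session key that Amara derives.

Amara receives Mira's public value M = 14^47 mod 733 instead of the honest one.
14^1 ≡ 14 (mod 733)
14^2 = (14^1)^2 ≡ 14^2 = 196 ≡ 196 (mod 733)
14^4 = (14^2)^2 ≡ 196^2 = 38416 ≡ 300 (mod 733)
14^8 = (14^4)^2 ≡ 300^2 = 90000 ≡ 574 (mod 733)
14^16 = (14^8)^2 ≡ 574^2 = 329476 ≡ 359 (mod 733)
14^32 = (14^16)^2 ≡ 359^2 = 128881 ≡ 606 (mod 733)
14^47 = 14^32 · 14^8 · 14^4 · 14^2 · 14^1 ≡ 606 · 574 · 300 · 196 · 14 ≡ 356 (mod 733).
So M = 356. Amara computes K = M^24 mod 733.
356^1 ≡ 356 (mod 733)
356^2 = (356^1)^2 ≡ 356^2 = 126736 ≡ 660 (mod 733)
356^4 = (356^2)^2 ≡ 660^2 = 435600 ≡ 198 (mod 733)
356^8 = (356^4)^2 ≡ 198^2 = 39204 ≡ 355 (mod 733)
356^16 = (356^8)^2 ≡ 355^2 = 126025 ≡ 682 (mod 733)
356^24 = 356^16 · 356^8 ≡ 682 · 355 ≡ 220 (mod 733).

220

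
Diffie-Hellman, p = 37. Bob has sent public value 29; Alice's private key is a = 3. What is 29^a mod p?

6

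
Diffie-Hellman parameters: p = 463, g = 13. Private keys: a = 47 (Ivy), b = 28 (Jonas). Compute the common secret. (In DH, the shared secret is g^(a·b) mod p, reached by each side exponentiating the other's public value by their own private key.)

441

Jonas sends B = g^b mod p = 13^28 mod 463.
13^1 ≡ 13 (mod 463)
13^2 = (13^1)^2 ≡ 13^2 = 169 ≡ 169 (mod 463)
13^4 = (13^2)^2 ≡ 169^2 = 28561 ≡ 318 (mod 463)
13^8 = (13^4)^2 ≡ 318^2 = 101124 ≡ 190 (mod 463)
13^16 = (13^8)^2 ≡ 190^2 = 36100 ≡ 449 (mod 463)
13^28 = 13^16 · 13^8 · 13^4 ≡ 449 · 190 · 318 ≡ 21 (mod 463).
So B = 21. Ivy then computes K = B^a mod p = 21^47 mod 463.
21^1 ≡ 21 (mod 463)
21^2 = (21^1)^2 ≡ 21^2 = 441 ≡ 441 (mod 463)
21^4 = (21^2)^2 ≡ 441^2 = 194481 ≡ 21 (mod 463)
21^8 = (21^4)^2 ≡ 21^2 = 441 ≡ 441 (mod 463)
21^16 = (21^8)^2 ≡ 441^2 = 194481 ≡ 21 (mod 463)
21^32 = (21^16)^2 ≡ 21^2 = 441 ≡ 441 (mod 463)
21^47 = 21^32 · 21^8 · 21^4 · 21^2 · 21^1 ≡ 441 · 441 · 21 · 441 · 21 ≡ 441 (mod 463).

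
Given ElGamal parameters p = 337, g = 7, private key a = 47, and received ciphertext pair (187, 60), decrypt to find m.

Shared mask s = c₁^a mod p = 187^47 mod 337.
187^1 ≡ 187 (mod 337)
187^2 = (187^1)^2 ≡ 187^2 = 34969 ≡ 258 (mod 337)
187^4 = (187^2)^2 ≡ 258^2 = 66564 ≡ 175 (mod 337)
187^8 = (187^4)^2 ≡ 175^2 = 30625 ≡ 295 (mod 337)
187^16 = (187^8)^2 ≡ 295^2 = 87025 ≡ 79 (mod 337)
187^32 = (187^16)^2 ≡ 79^2 = 6241 ≡ 175 (mod 337)
187^47 = 187^32 · 187^8 · 187^4 · 187^2 · 187^1 ≡ 175 · 295 · 175 · 258 · 187 ≡ 301 (mod 337).
So s = 301; s⁻¹ ≡ 234 (mod 337).
m = c₂ · s⁻¹ mod 337 = 60 · 234 mod 337 = 223.

223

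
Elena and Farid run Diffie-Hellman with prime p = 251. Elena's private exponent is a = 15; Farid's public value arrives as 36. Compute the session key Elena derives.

63

Shared key K = 36^15 mod 251.
36^1 ≡ 36 (mod 251)
36^2 = (36^1)^2 ≡ 36^2 = 1296 ≡ 41 (mod 251)
36^4 = (36^2)^2 ≡ 41^2 = 1681 ≡ 175 (mod 251)
36^8 = (36^4)^2 ≡ 175^2 = 30625 ≡ 3 (mod 251)
36^15 = 36^8 · 36^4 · 36^2 · 36^1 ≡ 3 · 175 · 41 · 36 ≡ 63 (mod 251).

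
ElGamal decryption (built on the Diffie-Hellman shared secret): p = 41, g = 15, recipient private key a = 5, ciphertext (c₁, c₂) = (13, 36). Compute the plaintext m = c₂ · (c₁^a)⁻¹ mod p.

29

Shared mask s = c₁^a mod p = 13^5 mod 41.
13^1 ≡ 13 (mod 41)
13^2 = (13^1)^2 ≡ 13^2 = 169 ≡ 5 (mod 41)
13^4 = (13^2)^2 ≡ 5^2 = 25 ≡ 25 (mod 41)
13^5 = 13^4 · 13^1 ≡ 25 · 13 ≡ 38 (mod 41).
So s = 38; s⁻¹ ≡ 27 (mod 41).
m = c₂ · s⁻¹ mod 41 = 36 · 27 mod 41 = 29.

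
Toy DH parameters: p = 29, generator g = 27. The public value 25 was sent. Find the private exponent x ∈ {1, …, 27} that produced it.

Try successive powers of 27 modulo 29:
27^1 ≡ 27
27^2 ≡ 4
27^3 ≡ 21
27^4 ≡ 16
27^5 ≡ 26
27^6 ≡ 6
27^7 ≡ 17
27^8 ≡ 24
27^9 ≡ 10
27^10 ≡ 9
27^11 ≡ 11
27^12 ≡ 7
27^13 ≡ 15
27^14 ≡ 28
27^15 ≡ 2
27^16 ≡ 25
Found: x = 16.

16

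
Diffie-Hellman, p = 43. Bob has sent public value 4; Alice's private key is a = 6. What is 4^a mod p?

Shared key K = 4^6 mod 43.
4^1 ≡ 4 (mod 43)
4^2 = (4^1)^2 ≡ 4^2 = 16 ≡ 16 (mod 43)
4^4 = (4^2)^2 ≡ 16^2 = 256 ≡ 41 (mod 43)
4^6 = 4^4 · 4^2 ≡ 41 · 16 ≡ 11 (mod 43).

11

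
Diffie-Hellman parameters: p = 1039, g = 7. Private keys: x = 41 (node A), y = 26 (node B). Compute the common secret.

Node A sends A = g^x mod p = 7^41 mod 1039.
7^1 ≡ 7 (mod 1039)
7^2 = (7^1)^2 ≡ 7^2 = 49 ≡ 49 (mod 1039)
7^4 = (7^2)^2 ≡ 49^2 = 2401 ≡ 323 (mod 1039)
7^8 = (7^4)^2 ≡ 323^2 = 104329 ≡ 429 (mod 1039)
7^16 = (7^8)^2 ≡ 429^2 = 184041 ≡ 138 (mod 1039)
7^32 = (7^16)^2 ≡ 138^2 = 19044 ≡ 342 (mod 1039)
7^41 = 7^32 · 7^8 · 7^1 ≡ 342 · 429 · 7 ≡ 494 (mod 1039).
So A = 494. Node B then computes K = A^y mod p = 494^26 mod 1039.
494^1 ≡ 494 (mod 1039)
494^2 = (494^1)^2 ≡ 494^2 = 244036 ≡ 910 (mod 1039)
494^4 = (494^2)^2 ≡ 910^2 = 828100 ≡ 17 (mod 1039)
494^8 = (494^4)^2 ≡ 17^2 = 289 ≡ 289 (mod 1039)
494^16 = (494^8)^2 ≡ 289^2 = 83521 ≡ 401 (mod 1039)
494^26 = 494^16 · 494^8 · 494^2 ≡ 401 · 289 · 910 ≡ 490 (mod 1039).

490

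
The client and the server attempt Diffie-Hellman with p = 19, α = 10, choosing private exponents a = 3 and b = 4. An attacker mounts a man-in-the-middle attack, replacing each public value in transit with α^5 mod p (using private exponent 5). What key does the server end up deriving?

5

The server receives an attacker's public value M = 10^5 mod 19 instead of the honest one.
10^1 ≡ 10 (mod 19)
10^2 = (10^1)^2 ≡ 10^2 = 100 ≡ 5 (mod 19)
10^4 = (10^2)^2 ≡ 5^2 = 25 ≡ 6 (mod 19)
10^5 = 10^4 · 10^1 ≡ 6 · 10 ≡ 3 (mod 19).
So M = 3. The server computes K = M^4 mod 19.
3^1 ≡ 3 (mod 19)
3^2 = (3^1)^2 ≡ 3^2 = 9 ≡ 9 (mod 19)
3^4 = (3^2)^2 ≡ 9^2 = 81 ≡ 5 (mod 19)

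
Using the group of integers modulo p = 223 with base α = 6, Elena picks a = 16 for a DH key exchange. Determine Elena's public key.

Public value = 6^{16} \pmod{223}.
6^1 ≡ 6 (mod 223)
6^2 = (6^1)^2 ≡ 6^2 = 36 ≡ 36 (mod 223)
6^4 = (6^2)^2 ≡ 36^2 = 1296 ≡ 181 (mod 223)
6^8 = (6^4)^2 ≡ 181^2 = 32761 ≡ 203 (mod 223)
6^16 = (6^8)^2 ≡ 203^2 = 41209 ≡ 177 (mod 223)

177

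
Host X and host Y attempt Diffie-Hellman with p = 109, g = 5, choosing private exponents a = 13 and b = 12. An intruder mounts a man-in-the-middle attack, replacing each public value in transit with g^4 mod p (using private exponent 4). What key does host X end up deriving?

48

Host X receives an intruder's public value M = 5^4 mod 109 instead of the honest one.
5^1 ≡ 5 (mod 109)
5^2 = (5^1)^2 ≡ 5^2 = 25 ≡ 25 (mod 109)
5^4 = (5^2)^2 ≡ 25^2 = 625 ≡ 80 (mod 109)
So M = 80. Host X computes K = M^13 mod 109.
80^1 ≡ 80 (mod 109)
80^2 = (80^1)^2 ≡ 80^2 = 6400 ≡ 78 (mod 109)
80^4 = (80^2)^2 ≡ 78^2 = 6084 ≡ 89 (mod 109)
80^8 = (80^4)^2 ≡ 89^2 = 7921 ≡ 73 (mod 109)
80^13 = 80^8 · 80^4 · 80^1 ≡ 73 · 89 · 80 ≡ 48 (mod 109).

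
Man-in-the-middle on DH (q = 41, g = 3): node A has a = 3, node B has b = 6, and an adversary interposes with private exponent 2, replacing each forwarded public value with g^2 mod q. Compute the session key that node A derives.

Node A receives an adversary's public value M = 3^2 mod 41 instead of the honest one.
3^1 ≡ 3 (mod 41)
3^2 = (3^1)^2 ≡ 3^2 = 9 ≡ 9 (mod 41)
So M = 9. Node A computes K = M^3 mod 41.
9^1 ≡ 9 (mod 41)
9^2 = (9^1)^2 ≡ 9^2 = 81 ≡ 40 (mod 41)
9^3 = 9^2 · 9^1 ≡ 40 · 9 ≡ 32 (mod 41).

32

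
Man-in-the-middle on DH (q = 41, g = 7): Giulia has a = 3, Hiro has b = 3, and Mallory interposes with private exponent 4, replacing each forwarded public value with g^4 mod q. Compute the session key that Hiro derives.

31

Hiro receives Mallory's public value M = 7^4 mod 41 instead of the honest one.
7^1 ≡ 7 (mod 41)
7^2 = (7^1)^2 ≡ 7^2 = 49 ≡ 8 (mod 41)
7^4 = (7^2)^2 ≡ 8^2 = 64 ≡ 23 (mod 41)
So M = 23. Hiro computes K = M^3 mod 41.
23^1 ≡ 23 (mod 41)
23^2 = (23^1)^2 ≡ 23^2 = 529 ≡ 37 (mod 41)
23^3 = 23^2 · 23^1 ≡ 37 · 23 ≡ 31 (mod 41).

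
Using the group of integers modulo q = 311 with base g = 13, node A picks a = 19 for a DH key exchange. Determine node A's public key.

49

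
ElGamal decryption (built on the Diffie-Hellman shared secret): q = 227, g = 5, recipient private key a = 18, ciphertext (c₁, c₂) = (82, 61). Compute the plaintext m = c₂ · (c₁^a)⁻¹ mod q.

Shared mask s = c₁^a mod q = 82^18 mod 227.
82^1 ≡ 82 (mod 227)
82^2 = (82^1)^2 ≡ 82^2 = 6724 ≡ 141 (mod 227)
82^4 = (82^2)^2 ≡ 141^2 = 19881 ≡ 132 (mod 227)
82^8 = (82^4)^2 ≡ 132^2 = 17424 ≡ 172 (mod 227)
82^16 = (82^8)^2 ≡ 172^2 = 29584 ≡ 74 (mod 227)
82^18 = 82^16 · 82^2 ≡ 74 · 141 ≡ 219 (mod 227).
So s = 219; s⁻¹ ≡ 85 (mod 227).
m = c₂ · s⁻¹ mod 227 = 61 · 85 mod 227 = 191.

191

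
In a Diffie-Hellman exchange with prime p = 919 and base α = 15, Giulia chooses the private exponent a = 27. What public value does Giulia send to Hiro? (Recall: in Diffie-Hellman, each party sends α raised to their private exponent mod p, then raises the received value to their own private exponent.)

407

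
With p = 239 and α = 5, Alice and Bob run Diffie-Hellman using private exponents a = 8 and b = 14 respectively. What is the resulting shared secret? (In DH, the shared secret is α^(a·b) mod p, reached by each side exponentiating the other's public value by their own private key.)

Bob sends B = α^b mod p = 5^14 mod 239.
5^1 ≡ 5 (mod 239)
5^2 = (5^1)^2 ≡ 5^2 = 25 ≡ 25 (mod 239)
5^4 = (5^2)^2 ≡ 25^2 = 625 ≡ 147 (mod 239)
5^8 = (5^4)^2 ≡ 147^2 = 21609 ≡ 99 (mod 239)
5^14 = 5^8 · 5^4 · 5^2 ≡ 99 · 147 · 25 ≡ 67 (mod 239).
So B = 67. Alice then computes K = B^a mod p = 67^8 mod 239.
67^1 ≡ 67 (mod 239)
67^2 = (67^1)^2 ≡ 67^2 = 4489 ≡ 187 (mod 239)
67^4 = (67^2)^2 ≡ 187^2 = 34969 ≡ 75 (mod 239)
67^8 = (67^4)^2 ≡ 75^2 = 5625 ≡ 128 (mod 239)

128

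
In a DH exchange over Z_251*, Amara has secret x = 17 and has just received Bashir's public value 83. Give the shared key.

Shared key K = 83^17 mod 251.
83^1 ≡ 83 (mod 251)
83^2 = (83^1)^2 ≡ 83^2 = 6889 ≡ 112 (mod 251)
83^4 = (83^2)^2 ≡ 112^2 = 12544 ≡ 245 (mod 251)
83^8 = (83^4)^2 ≡ 245^2 = 60025 ≡ 36 (mod 251)
83^16 = (83^8)^2 ≡ 36^2 = 1296 ≡ 41 (mod 251)
83^17 = 83^16 · 83^1 ≡ 41 · 83 ≡ 140 (mod 251).

140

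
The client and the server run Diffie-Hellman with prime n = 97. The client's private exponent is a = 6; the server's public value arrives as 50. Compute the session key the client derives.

Shared key K = 50^6 mod 97.
50^1 ≡ 50 (mod 97)
50^2 = (50^1)^2 ≡ 50^2 = 2500 ≡ 75 (mod 97)
50^4 = (50^2)^2 ≡ 75^2 = 5625 ≡ 96 (mod 97)
50^6 = 50^4 · 50^2 ≡ 96 · 75 ≡ 22 (mod 97).

22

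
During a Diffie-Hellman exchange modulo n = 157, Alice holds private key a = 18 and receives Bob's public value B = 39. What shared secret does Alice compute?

67

Shared key K = 39^18 mod 157.
39^1 ≡ 39 (mod 157)
39^2 = (39^1)^2 ≡ 39^2 = 1521 ≡ 108 (mod 157)
39^4 = (39^2)^2 ≡ 108^2 = 11664 ≡ 46 (mod 157)
39^8 = (39^4)^2 ≡ 46^2 = 2116 ≡ 75 (mod 157)
39^16 = (39^8)^2 ≡ 75^2 = 5625 ≡ 130 (mod 157)
39^18 = 39^16 · 39^2 ≡ 130 · 108 ≡ 67 (mod 157).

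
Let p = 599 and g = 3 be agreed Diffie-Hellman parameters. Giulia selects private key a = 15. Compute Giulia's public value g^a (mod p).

Public value = 3^15 (mod 599).
3^1 ≡ 3 (mod 599)
3^2 = (3^1)^2 ≡ 3^2 = 9 ≡ 9 (mod 599)
3^4 = (3^2)^2 ≡ 9^2 = 81 ≡ 81 (mod 599)
3^8 = (3^4)^2 ≡ 81^2 = 6561 ≡ 571 (mod 599)
3^15 = 3^8 · 3^4 · 3^2 · 3^1 ≡ 571 · 81 · 9 · 3 ≡ 461 (mod 599).

461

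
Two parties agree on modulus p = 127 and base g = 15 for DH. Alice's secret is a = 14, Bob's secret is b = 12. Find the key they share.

Alice sends A = g^a mod p = 15^14 mod 127.
15^1 ≡ 15 (mod 127)
15^2 = (15^1)^2 ≡ 15^2 = 225 ≡ 98 (mod 127)
15^4 = (15^2)^2 ≡ 98^2 = 9604 ≡ 79 (mod 127)
15^8 = (15^4)^2 ≡ 79^2 = 6241 ≡ 18 (mod 127)
15^14 = 15^8 · 15^4 · 15^2 ≡ 18 · 79 · 98 ≡ 37 (mod 127).
So A = 37. Bob then computes K = A^b mod p = 37^12 mod 127.
37^1 ≡ 37 (mod 127)
37^2 = (37^1)^2 ≡ 37^2 = 1369 ≡ 99 (mod 127)
37^4 = (37^2)^2 ≡ 99^2 = 9801 ≡ 22 (mod 127)
37^8 = (37^4)^2 ≡ 22^2 = 484 ≡ 103 (mod 127)
37^12 = 37^8 · 37^4 ≡ 103 · 22 ≡ 107 (mod 127).

107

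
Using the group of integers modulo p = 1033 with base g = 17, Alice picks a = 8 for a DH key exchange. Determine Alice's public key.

378

Public value = 17^8 mod 1033.
17^1 ≡ 17 (mod 1033)
17^2 = (17^1)^2 ≡ 17^2 = 289 ≡ 289 (mod 1033)
17^4 = (17^2)^2 ≡ 289^2 = 83521 ≡ 881 (mod 1033)
17^8 = (17^4)^2 ≡ 881^2 = 776161 ≡ 378 (mod 1033)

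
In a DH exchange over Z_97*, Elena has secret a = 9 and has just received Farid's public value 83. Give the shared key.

Shared key K = 83^9 mod 97.
83^1 ≡ 83 (mod 97)
83^2 = (83^1)^2 ≡ 83^2 = 6889 ≡ 2 (mod 97)
83^4 = (83^2)^2 ≡ 2^2 = 4 ≡ 4 (mod 97)
83^8 = (83^4)^2 ≡ 4^2 = 16 ≡ 16 (mod 97)
83^9 = 83^8 · 83^1 ≡ 16 · 83 ≡ 67 (mod 97).

67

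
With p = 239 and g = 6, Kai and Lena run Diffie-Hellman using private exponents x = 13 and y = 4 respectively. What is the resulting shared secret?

6

Lena sends B = g^y mod p = 6^4 mod 239.
6^1 ≡ 6 (mod 239)
6^2 = (6^1)^2 ≡ 6^2 = 36 ≡ 36 (mod 239)
6^4 = (6^2)^2 ≡ 36^2 = 1296 ≡ 101 (mod 239)
So B = 101. Kai then computes K = B^x mod p = 101^13 mod 239.
101^1 ≡ 101 (mod 239)
101^2 = (101^1)^2 ≡ 101^2 = 10201 ≡ 163 (mod 239)
101^4 = (101^2)^2 ≡ 163^2 = 26569 ≡ 40 (mod 239)
101^8 = (101^4)^2 ≡ 40^2 = 1600 ≡ 166 (mod 239)
101^13 = 101^8 · 101^4 · 101^1 ≡ 166 · 40 · 101 ≡ 6 (mod 239).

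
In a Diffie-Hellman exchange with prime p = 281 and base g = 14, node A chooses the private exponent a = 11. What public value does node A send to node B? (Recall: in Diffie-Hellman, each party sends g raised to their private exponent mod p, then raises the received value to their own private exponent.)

276

Public value = 14^11 mod 281.
14^1 ≡ 14 (mod 281)
14^2 = (14^1)^2 ≡ 14^2 = 196 ≡ 196 (mod 281)
14^4 = (14^2)^2 ≡ 196^2 = 38416 ≡ 200 (mod 281)
14^8 = (14^4)^2 ≡ 200^2 = 40000 ≡ 98 (mod 281)
14^11 = 14^8 · 14^2 · 14^1 ≡ 98 · 196 · 14 ≡ 276 (mod 281).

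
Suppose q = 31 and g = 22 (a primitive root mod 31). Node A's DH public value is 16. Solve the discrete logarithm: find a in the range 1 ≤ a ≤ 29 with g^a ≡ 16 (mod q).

18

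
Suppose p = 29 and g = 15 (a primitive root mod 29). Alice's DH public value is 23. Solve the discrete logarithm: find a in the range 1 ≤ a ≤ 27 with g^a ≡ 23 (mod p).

Try successive powers of 15 modulo 29:
15^1 ≡ 15
15^2 ≡ 22
15^3 ≡ 11
15^4 ≡ 20
15^5 ≡ 10
15^6 ≡ 5
15^7 ≡ 17
15^8 ≡ 23
Found: a = 8.

8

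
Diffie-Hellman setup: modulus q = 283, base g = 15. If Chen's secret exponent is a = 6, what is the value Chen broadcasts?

158

Public value = 15^6 (mod 283).
15^1 ≡ 15 (mod 283)
15^2 = (15^1)^2 ≡ 15^2 = 225 ≡ 225 (mod 283)
15^4 = (15^2)^2 ≡ 225^2 = 50625 ≡ 251 (mod 283)
15^6 = 15^4 · 15^2 ≡ 251 · 225 ≡ 158 (mod 283).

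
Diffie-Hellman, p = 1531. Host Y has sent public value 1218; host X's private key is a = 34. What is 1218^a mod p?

225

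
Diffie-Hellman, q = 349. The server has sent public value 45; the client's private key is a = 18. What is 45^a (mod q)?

Shared key K = 45^18 mod 349.
45^1 ≡ 45 (mod 349)
45^2 = (45^1)^2 ≡ 45^2 = 2025 ≡ 280 (mod 349)
45^4 = (45^2)^2 ≡ 280^2 = 78400 ≡ 224 (mod 349)
45^8 = (45^4)^2 ≡ 224^2 = 50176 ≡ 269 (mod 349)
45^16 = (45^8)^2 ≡ 269^2 = 72361 ≡ 118 (mod 349)
45^18 = 45^16 · 45^2 ≡ 118 · 280 ≡ 234 (mod 349).

234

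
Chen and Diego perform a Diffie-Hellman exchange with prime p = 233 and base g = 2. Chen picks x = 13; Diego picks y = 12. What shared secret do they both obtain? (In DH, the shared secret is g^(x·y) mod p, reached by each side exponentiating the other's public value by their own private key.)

184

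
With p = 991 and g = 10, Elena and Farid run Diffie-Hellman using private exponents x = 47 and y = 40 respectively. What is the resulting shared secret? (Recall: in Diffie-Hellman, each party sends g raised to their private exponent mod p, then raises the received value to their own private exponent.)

179

Farid sends B = g^y mod p = 10^40 mod 991.
10^1 ≡ 10 (mod 991)
10^2 = (10^1)^2 ≡ 10^2 = 100 ≡ 100 (mod 991)
10^4 = (10^2)^2 ≡ 100^2 = 10000 ≡ 90 (mod 991)
10^8 = (10^4)^2 ≡ 90^2 = 8100 ≡ 172 (mod 991)
10^16 = (10^8)^2 ≡ 172^2 = 29584 ≡ 845 (mod 991)
10^32 = (10^16)^2 ≡ 845^2 = 714025 ≡ 505 (mod 991)
10^40 = 10^32 · 10^8 ≡ 505 · 172 ≡ 643 (mod 991).
So B = 643. Elena then computes K = B^x mod p = 643^47 mod 991.
643^1 ≡ 643 (mod 991)
643^2 = (643^1)^2 ≡ 643^2 = 413449 ≡ 202 (mod 991)
643^4 = (643^2)^2 ≡ 202^2 = 40804 ≡ 173 (mod 991)
643^8 = (643^4)^2 ≡ 173^2 = 29929 ≡ 199 (mod 991)
643^16 = (643^8)^2 ≡ 199^2 = 39601 ≡ 952 (mod 991)
643^32 = (643^16)^2 ≡ 952^2 = 906304 ≡ 530 (mod 991)
643^47 = 643^32 · 643^8 · 643^4 · 643^2 · 643^1 ≡ 530 · 199 · 173 · 202 · 643 ≡ 179 (mod 991).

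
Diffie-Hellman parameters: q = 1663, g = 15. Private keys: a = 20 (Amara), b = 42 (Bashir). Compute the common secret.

Amara sends A = g^a mod q = 15^20 mod 1663.
15^1 ≡ 15 (mod 1663)
15^2 = (15^1)^2 ≡ 15^2 = 225 ≡ 225 (mod 1663)
15^4 = (15^2)^2 ≡ 225^2 = 50625 ≡ 735 (mod 1663)
15^8 = (15^4)^2 ≡ 735^2 = 540225 ≡ 1413 (mod 1663)
15^16 = (15^8)^2 ≡ 1413^2 = 1996569 ≡ 969 (mod 1663)
15^20 = 15^16 · 15^4 ≡ 969 · 735 ≡ 451 (mod 1663).
So A = 451. Bashir then computes K = A^b mod q = 451^42 mod 1663.
451^1 ≡ 451 (mod 1663)
451^2 = (451^1)^2 ≡ 451^2 = 203401 ≡ 515 (mod 1663)
451^4 = (451^2)^2 ≡ 515^2 = 265225 ≡ 808 (mod 1663)
451^8 = (451^4)^2 ≡ 808^2 = 652864 ≡ 968 (mod 1663)
451^16 = (451^8)^2 ≡ 968^2 = 937024 ≡ 755 (mod 1663)
451^32 = (451^16)^2 ≡ 755^2 = 570025 ≡ 1279 (mod 1663)
451^42 = 451^32 · 451^8 · 451^2 ≡ 1279 · 968 · 515 ≡ 1239 (mod 1663).

1239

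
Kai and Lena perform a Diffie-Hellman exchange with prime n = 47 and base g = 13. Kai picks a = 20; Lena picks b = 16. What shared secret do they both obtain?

Lena sends B = g^b mod n = 13^16 mod 47.
13^1 ≡ 13 (mod 47)
13^2 = (13^1)^2 ≡ 13^2 = 169 ≡ 28 (mod 47)
13^4 = (13^2)^2 ≡ 28^2 = 784 ≡ 32 (mod 47)
13^8 = (13^4)^2 ≡ 32^2 = 1024 ≡ 37 (mod 47)
13^16 = (13^8)^2 ≡ 37^2 = 1369 ≡ 6 (mod 47)
So B = 6. Kai then computes K = B^a mod n = 6^20 mod 47.
6^1 ≡ 6 (mod 47)
6^2 = (6^1)^2 ≡ 6^2 = 36 ≡ 36 (mod 47)
6^4 = (6^2)^2 ≡ 36^2 = 1296 ≡ 27 (mod 47)
6^8 = (6^4)^2 ≡ 27^2 = 729 ≡ 24 (mod 47)
6^16 = (6^8)^2 ≡ 24^2 = 576 ≡ 12 (mod 47)
6^20 = 6^16 · 6^4 ≡ 12 · 27 ≡ 42 (mod 47).

42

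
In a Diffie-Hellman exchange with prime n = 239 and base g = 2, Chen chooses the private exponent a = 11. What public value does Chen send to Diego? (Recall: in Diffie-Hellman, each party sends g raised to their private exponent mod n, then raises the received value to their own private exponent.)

136

Public value = 2^11 (mod 239).
2^1 ≡ 2 (mod 239)
2^2 = (2^1)^2 ≡ 2^2 = 4 ≡ 4 (mod 239)
2^4 = (2^2)^2 ≡ 4^2 = 16 ≡ 16 (mod 239)
2^8 = (2^4)^2 ≡ 16^2 = 256 ≡ 17 (mod 239)
2^11 = 2^8 · 2^2 · 2^1 ≡ 17 · 4 · 2 ≡ 136 (mod 239).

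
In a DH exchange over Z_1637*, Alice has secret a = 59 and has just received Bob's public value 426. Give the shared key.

Shared key K = 426^59 mod 1637.
426^1 ≡ 426 (mod 1637)
426^2 = (426^1)^2 ≡ 426^2 = 181476 ≡ 1406 (mod 1637)
426^4 = (426^2)^2 ≡ 1406^2 = 1976836 ≡ 977 (mod 1637)
426^8 = (426^4)^2 ≡ 977^2 = 954529 ≡ 158 (mod 1637)
426^16 = (426^8)^2 ≡ 158^2 = 24964 ≡ 409 (mod 1637)
426^32 = (426^16)^2 ≡ 409^2 = 167281 ≡ 307 (mod 1637)
426^59 = 426^32 · 426^16 · 426^8 · 426^2 · 426^1 ≡ 307 · 409 · 158 · 1406 · 426 ≡ 1380 (mod 1637).

1380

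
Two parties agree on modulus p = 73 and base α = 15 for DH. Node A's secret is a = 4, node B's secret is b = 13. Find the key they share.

41

Node B sends B = α^b mod p = 15^13 mod 73.
15^1 ≡ 15 (mod 73)
15^2 = (15^1)^2 ≡ 15^2 = 225 ≡ 6 (mod 73)
15^4 = (15^2)^2 ≡ 6^2 = 36 ≡ 36 (mod 73)
15^8 = (15^4)^2 ≡ 36^2 = 1296 ≡ 55 (mod 73)
15^13 = 15^8 · 15^4 · 15^1 ≡ 55 · 36 · 15 ≡ 62 (mod 73).
So B = 62. Node A then computes K = B^a mod p = 62^4 mod 73.
62^1 ≡ 62 (mod 73)
62^2 = (62^1)^2 ≡ 62^2 = 3844 ≡ 48 (mod 73)
62^4 = (62^2)^2 ≡ 48^2 = 2304 ≡ 41 (mod 73)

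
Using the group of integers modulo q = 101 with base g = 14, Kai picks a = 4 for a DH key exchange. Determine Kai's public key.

Public value = 14^{4} \pmod{101}.
14^1 ≡ 14 (mod 101)
14^2 = (14^1)^2 ≡ 14^2 = 196 ≡ 95 (mod 101)
14^4 = (14^2)^2 ≡ 95^2 = 9025 ≡ 36 (mod 101)

36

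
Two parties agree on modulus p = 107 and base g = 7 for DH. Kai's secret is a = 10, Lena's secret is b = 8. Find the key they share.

10

Lena sends B = g^b mod p = 7^8 mod 107.
7^1 ≡ 7 (mod 107)
7^2 = (7^1)^2 ≡ 7^2 = 49 ≡ 49 (mod 107)
7^4 = (7^2)^2 ≡ 49^2 = 2401 ≡ 47 (mod 107)
7^8 = (7^4)^2 ≡ 47^2 = 2209 ≡ 69 (mod 107)
So B = 69. Kai then computes K = B^a mod p = 69^10 mod 107.
69^1 ≡ 69 (mod 107)
69^2 = (69^1)^2 ≡ 69^2 = 4761 ≡ 53 (mod 107)
69^4 = (69^2)^2 ≡ 53^2 = 2809 ≡ 27 (mod 107)
69^8 = (69^4)^2 ≡ 27^2 = 729 ≡ 87 (mod 107)
69^10 = 69^8 · 69^2 ≡ 87 · 53 ≡ 10 (mod 107).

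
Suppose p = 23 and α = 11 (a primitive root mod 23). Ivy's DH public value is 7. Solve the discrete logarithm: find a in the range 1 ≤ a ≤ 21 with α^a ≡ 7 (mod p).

7

Try successive powers of 11 modulo 23:
11^1 ≡ 11
11^2 ≡ 6
11^3 ≡ 20
11^4 ≡ 13
11^5 ≡ 5
11^6 ≡ 9
11^7 ≡ 7
Found: a = 7.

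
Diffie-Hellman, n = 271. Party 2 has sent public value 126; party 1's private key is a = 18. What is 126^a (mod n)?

Shared key K = 126^18 mod 271.
126^1 ≡ 126 (mod 271)
126^2 = (126^1)^2 ≡ 126^2 = 15876 ≡ 158 (mod 271)
126^4 = (126^2)^2 ≡ 158^2 = 24964 ≡ 32 (mod 271)
126^8 = (126^4)^2 ≡ 32^2 = 1024 ≡ 211 (mod 271)
126^16 = (126^8)^2 ≡ 211^2 = 44521 ≡ 77 (mod 271)
126^18 = 126^16 · 126^2 ≡ 77 · 158 ≡ 242 (mod 271).

242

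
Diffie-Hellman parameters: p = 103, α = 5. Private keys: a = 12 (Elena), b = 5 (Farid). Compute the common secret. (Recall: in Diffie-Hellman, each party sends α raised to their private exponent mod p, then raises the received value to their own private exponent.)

64

Farid sends B = α^b mod p = 5^5 mod 103.
5^1 ≡ 5 (mod 103)
5^2 = (5^1)^2 ≡ 5^2 = 25 ≡ 25 (mod 103)
5^4 = (5^2)^2 ≡ 25^2 = 625 ≡ 7 (mod 103)
5^5 = 5^4 · 5^1 ≡ 7 · 5 ≡ 35 (mod 103).
So B = 35. Elena then computes K = B^a mod p = 35^12 mod 103.
35^1 ≡ 35 (mod 103)
35^2 = (35^1)^2 ≡ 35^2 = 1225 ≡ 92 (mod 103)
35^4 = (35^2)^2 ≡ 92^2 = 8464 ≡ 18 (mod 103)
35^8 = (35^4)^2 ≡ 18^2 = 324 ≡ 15 (mod 103)
35^12 = 35^8 · 35^4 ≡ 15 · 18 ≡ 64 (mod 103).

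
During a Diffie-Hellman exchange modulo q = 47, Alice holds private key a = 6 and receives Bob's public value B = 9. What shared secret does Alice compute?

Shared key K = 9^6 mod 47.
9^1 ≡ 9 (mod 47)
9^2 = (9^1)^2 ≡ 9^2 = 81 ≡ 34 (mod 47)
9^4 = (9^2)^2 ≡ 34^2 = 1156 ≡ 28 (mod 47)
9^6 = 9^4 · 9^2 ≡ 28 · 34 ≡ 12 (mod 47).

12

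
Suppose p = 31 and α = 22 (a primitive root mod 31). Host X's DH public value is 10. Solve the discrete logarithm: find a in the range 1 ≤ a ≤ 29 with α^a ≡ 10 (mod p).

Try successive powers of 22 modulo 31:
22^1 ≡ 22
22^2 ≡ 19
22^3 ≡ 15
22^4 ≡ 20
22^5 ≡ 6
22^6 ≡ 8
22^7 ≡ 21
22^8 ≡ 28
22^9 ≡ 27
22^10 ≡ 5
22^11 ≡ 17
22^12 ≡ 2
22^13 ≡ 13
22^14 ≡ 7
22^15 ≡ 30
22^16 ≡ 9
22^17 ≡ 12
22^18 ≡ 16
22^19 ≡ 11
22^20 ≡ 25
22^21 ≡ 23
22^22 ≡ 10
Found: a = 22.

22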